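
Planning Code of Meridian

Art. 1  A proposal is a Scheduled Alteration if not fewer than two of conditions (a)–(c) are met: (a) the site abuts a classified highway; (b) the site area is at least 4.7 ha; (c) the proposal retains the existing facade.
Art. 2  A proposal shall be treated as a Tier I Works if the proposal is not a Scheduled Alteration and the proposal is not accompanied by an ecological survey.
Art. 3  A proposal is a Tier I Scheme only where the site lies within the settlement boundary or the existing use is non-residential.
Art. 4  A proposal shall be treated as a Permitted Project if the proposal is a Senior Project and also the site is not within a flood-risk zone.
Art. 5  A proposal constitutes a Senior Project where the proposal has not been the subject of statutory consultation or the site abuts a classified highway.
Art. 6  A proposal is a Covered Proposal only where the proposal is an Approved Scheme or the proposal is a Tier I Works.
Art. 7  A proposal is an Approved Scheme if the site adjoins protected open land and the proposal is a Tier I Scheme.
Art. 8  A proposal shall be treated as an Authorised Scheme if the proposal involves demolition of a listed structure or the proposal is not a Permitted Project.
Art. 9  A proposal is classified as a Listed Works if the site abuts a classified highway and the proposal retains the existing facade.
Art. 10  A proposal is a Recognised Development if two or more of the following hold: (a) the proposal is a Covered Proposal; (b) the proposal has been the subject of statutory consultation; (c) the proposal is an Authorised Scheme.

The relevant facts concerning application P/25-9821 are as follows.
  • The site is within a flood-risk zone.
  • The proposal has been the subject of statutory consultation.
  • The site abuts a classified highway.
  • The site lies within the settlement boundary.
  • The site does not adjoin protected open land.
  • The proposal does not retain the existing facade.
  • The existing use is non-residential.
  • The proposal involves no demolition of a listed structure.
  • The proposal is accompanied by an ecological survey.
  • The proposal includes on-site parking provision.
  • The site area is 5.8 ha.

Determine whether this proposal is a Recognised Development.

article 3 — Tier I Scheme: [the site lies within the settlement boundary? yes] OR [the existing use is non-residential? yes] → satisfied.
article 7 — Approved Scheme: [the site adjoins protected open land? no] AND [Tier I Scheme (article 3)? yes] → not satisfied.
article 1 — Scheduled Alteration: the site abuts a classified highway? yes; site area: 5.8 ha ≥ 4.7 ha? yes; the proposal retains the existing facade? no — 2 of 3 hold (need ≥2) → satisfied.
article 2 — Tier I Works: [not a Scheduled Alteration (article 1)? no] AND [the proposal is not accompanied by an ecological survey? no] → not satisfied.
article 6 — Covered Proposal: [Approved Scheme (article 7)? no] OR [Tier I Works (article 2)? no] → not satisfied.
article 5 — Senior Project: [the proposal has not been the subject of statutory consultation? no] OR [the site abuts a classified highway? yes] → satisfied.
article 4 — Permitted Project: [Senior Project (article 5)? yes] AND [the site is not within a flood-risk zone? no] → not satisfied.
article 8 — Authorised Scheme: [the proposal involves demolition of a listed structure? no] OR [not a Permitted Project (article 4)? yes] → satisfied.
article 10 — Recognised Development: Covered Proposal (article 6)? no; the proposal has been the subject of statutory consultation? yes; Authorised Scheme (article 8)? yes — 2 of 3 hold (need ≥2) → satisfied.

Yes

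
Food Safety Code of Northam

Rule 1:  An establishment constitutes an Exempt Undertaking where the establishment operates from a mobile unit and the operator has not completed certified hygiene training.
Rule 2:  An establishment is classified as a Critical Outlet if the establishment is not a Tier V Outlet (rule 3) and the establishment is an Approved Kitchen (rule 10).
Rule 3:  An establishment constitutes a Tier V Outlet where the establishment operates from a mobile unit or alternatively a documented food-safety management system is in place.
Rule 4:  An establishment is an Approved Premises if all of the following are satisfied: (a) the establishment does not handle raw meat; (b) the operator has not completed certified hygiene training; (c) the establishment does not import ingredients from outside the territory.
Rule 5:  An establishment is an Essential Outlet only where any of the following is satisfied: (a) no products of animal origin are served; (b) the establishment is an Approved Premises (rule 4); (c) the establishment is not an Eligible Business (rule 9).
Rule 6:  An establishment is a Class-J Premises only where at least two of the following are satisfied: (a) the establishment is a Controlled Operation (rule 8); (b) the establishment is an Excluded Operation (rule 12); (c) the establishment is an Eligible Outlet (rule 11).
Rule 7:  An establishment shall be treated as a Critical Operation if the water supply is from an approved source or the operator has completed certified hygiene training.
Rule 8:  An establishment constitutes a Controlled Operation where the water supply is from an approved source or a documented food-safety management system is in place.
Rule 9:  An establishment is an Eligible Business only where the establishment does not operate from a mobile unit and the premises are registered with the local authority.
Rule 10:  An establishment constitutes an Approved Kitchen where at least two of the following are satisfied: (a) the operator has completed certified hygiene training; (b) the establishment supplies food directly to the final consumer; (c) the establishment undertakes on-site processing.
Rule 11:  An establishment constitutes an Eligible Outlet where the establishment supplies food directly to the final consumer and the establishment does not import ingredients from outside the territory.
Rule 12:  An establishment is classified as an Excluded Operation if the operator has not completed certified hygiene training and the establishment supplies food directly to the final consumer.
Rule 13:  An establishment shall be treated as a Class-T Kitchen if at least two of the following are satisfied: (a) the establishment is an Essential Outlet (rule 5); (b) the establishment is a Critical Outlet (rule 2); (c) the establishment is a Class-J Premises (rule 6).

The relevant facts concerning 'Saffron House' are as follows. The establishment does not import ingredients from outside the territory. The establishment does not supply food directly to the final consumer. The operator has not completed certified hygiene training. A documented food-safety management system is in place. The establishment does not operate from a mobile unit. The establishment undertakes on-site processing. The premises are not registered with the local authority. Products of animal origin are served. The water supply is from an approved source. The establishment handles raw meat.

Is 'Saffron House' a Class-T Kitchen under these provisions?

No

rule 4 — Approved Premises: [the establishment does not handle raw meat? no] AND [the operator has not completed certified hygiene training? yes] AND [the establishment does not import ingredients from outside the territory? yes] → not satisfied.
rule 9 — Eligible Business: [the establishment does not operate from a mobile unit? yes] AND [the premises are registered with the local authority? no] → not satisfied.
rule 5 — Essential Outlet: [no products of animal origin are served? no] OR [Approved Premises (rule 4)? no] OR [not an Eligible Business (rule 9)? yes] → satisfied.
rule 3 — Tier V Outlet: [the establishment operates from a mobile unit? no] OR [a documented food-safety management system is in place? yes] → satisfied.
rule 10 — Approved Kitchen: the operator has completed certified hygiene training? no; the establishment supplies food directly to the final consumer? no; the establishment undertakes on-site processing? yes — 1 of 3 hold (need ≥2) → not satisfied.
rule 2 — Critical Outlet: [not a Tier V Outlet (rule 3)? no] AND [Approved Kitchen (rule 10)? no] → not satisfied.
rule 8 — Controlled Operation: [the water supply is from an approved source? yes] OR [a documented food-safety management system is in place? yes] → satisfied.
rule 12 — Excluded Operation: [the operator has not completed certified hygiene training? yes] AND [the establishment supplies food directly to the final consumer? no] → not satisfied.
rule 11 — Eligible Outlet: [the establishment supplies food directly to the final consumer? no] AND [the establishment does not import ingredients from outside the territory? yes] → not satisfied.
rule 6 — Class-J Premises: Controlled Operation (rule 8)? yes; Excluded Operation (rule 12)? no; Eligible Outlet (rule 11)? no — 1 of 3 hold (need ≥2) → not satisfied.
rule 13 — Class-T Kitchen: Essential Outlet (rule 5)? yes; Critical Outlet (rule 2)? no; Class-J Premises (rule 6)? no — 1 of 3 hold (need ≥2) → not satisfied.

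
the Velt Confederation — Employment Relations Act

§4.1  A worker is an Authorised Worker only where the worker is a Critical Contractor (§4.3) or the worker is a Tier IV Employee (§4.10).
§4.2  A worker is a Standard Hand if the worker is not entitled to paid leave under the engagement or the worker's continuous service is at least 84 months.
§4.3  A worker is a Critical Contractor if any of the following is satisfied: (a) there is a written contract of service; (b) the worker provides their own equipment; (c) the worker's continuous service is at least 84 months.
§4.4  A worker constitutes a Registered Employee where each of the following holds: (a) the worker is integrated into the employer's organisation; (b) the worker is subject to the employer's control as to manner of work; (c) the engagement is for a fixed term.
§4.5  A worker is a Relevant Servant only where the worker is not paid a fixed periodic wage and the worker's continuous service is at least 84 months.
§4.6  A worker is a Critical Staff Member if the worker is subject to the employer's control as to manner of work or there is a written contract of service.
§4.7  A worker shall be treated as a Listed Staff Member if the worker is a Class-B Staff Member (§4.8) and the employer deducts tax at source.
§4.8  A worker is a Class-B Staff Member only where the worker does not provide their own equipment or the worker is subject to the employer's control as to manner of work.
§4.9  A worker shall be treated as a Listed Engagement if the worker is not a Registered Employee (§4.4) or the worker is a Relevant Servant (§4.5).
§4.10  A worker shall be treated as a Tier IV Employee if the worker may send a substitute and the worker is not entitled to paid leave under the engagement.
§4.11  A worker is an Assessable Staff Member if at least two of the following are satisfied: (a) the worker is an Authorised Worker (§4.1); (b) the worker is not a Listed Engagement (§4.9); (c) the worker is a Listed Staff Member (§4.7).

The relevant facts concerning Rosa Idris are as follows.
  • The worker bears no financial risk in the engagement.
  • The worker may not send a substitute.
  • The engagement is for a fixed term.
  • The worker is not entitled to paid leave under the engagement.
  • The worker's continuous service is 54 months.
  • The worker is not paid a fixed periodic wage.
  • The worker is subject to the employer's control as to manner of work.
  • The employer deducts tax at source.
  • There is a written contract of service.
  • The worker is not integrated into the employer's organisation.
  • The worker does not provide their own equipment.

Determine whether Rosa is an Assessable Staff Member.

Yes

§4.3 — Critical Contractor: [there is a written contract of service? yes] OR [the worker provides their own equipment? no] OR [worker's continuous service: 54 months ≥ 84 months? no] → satisfied.
§4.10 — Tier IV Employee: [the worker may send a substitute? no] AND [the worker is not entitled to paid leave under the engagement? yes] → not satisfied.
§4.1 — Authorised Worker: [Critical Contractor (§4.3)? yes] OR [Tier IV Employee (§4.10)? no] → satisfied.
§4.4 — Registered Employee: [the worker is integrated into the employer's organisation? no] AND [the worker is subject to the employer's control as to manner of work? yes] AND [the engagement is for a fixed term? yes] → not satisfied.
§4.5 — Relevant Servant: [the worker is not paid a fixed periodic wage? yes] AND [worker's continuous service: 54 months ≥ 84 months? no] → not satisfied.
§4.9 — Listed Engagement: [not a Registered Employee (§4.4)? yes] OR [Relevant Servant (§4.5)? no] → satisfied.
§4.8 — Class-B Staff Member: [the worker does not provide their own equipment? yes] OR [the worker is subject to the employer's control as to manner of work? yes] → satisfied.
§4.7 — Listed Staff Member: [Class-B Staff Member (§4.8)? yes] AND [the employer deducts tax at source? yes] → satisfied.
§4.11 — Assessable Staff Member: Authorised Worker (§4.1)? yes; not a Listed Engagement (§4.9)? no; Listed Staff Member (§4.7)? yes — 2 of 3 hold (need ≥2) → satisfied.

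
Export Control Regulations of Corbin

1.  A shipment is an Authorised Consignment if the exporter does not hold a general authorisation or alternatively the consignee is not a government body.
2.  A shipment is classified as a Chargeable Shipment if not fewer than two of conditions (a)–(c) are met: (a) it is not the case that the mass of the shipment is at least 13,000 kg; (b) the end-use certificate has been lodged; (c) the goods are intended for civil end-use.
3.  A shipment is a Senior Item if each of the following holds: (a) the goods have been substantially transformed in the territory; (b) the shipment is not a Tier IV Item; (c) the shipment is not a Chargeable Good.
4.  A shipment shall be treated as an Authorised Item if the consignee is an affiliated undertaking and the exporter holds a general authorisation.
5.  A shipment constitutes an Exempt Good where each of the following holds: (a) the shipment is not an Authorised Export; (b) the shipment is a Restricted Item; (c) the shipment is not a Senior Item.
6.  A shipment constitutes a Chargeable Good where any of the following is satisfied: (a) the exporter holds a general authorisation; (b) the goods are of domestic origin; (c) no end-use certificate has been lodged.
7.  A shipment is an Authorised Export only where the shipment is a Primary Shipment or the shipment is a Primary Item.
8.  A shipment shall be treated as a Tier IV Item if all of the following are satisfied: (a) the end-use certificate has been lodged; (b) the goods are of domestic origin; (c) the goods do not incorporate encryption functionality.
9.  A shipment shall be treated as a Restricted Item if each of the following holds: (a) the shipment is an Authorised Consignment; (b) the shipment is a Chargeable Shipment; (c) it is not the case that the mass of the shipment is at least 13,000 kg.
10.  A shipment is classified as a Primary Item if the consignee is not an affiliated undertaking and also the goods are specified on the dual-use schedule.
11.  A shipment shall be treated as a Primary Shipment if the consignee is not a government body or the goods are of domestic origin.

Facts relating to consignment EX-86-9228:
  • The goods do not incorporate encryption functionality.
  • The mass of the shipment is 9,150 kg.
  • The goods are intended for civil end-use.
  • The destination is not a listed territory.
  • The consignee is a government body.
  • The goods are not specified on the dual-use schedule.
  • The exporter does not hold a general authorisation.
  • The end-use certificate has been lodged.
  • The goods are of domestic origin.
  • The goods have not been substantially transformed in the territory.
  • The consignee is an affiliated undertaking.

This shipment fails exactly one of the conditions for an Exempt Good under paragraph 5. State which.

paragraph 11 — Primary Shipment: [the consignee is not a government body? no] OR [the goods are of domestic origin? yes] → satisfied.
paragraph 10 — Primary Item: [the consignee is not an affiliated undertaking? no] AND [the goods are specified on the dual-use schedule? no] → not satisfied.
paragraph 7 — Authorised Export: [Primary Shipment (paragraph 11)? yes] OR [Primary Item (paragraph 10)? no] → satisfied.
paragraph 1 — Authorised Consignment: [the exporter does not hold a general authorisation? yes] OR [the consignee is not a government body? no] → satisfied.
paragraph 2 — Chargeable Shipment: mass of the shipment: 9,150 kg ≥ 13,000 kg? no, so negated condition yes; the end-use certificate has been lodged? yes; the goods are intended for civil end-use? yes — 3 of 3 hold (need ≥2) → satisfied.
paragraph 9 — Restricted Item: [Authorised Consignment (paragraph 1)? yes] AND [Chargeable Shipment (paragraph 2)? yes] AND [mass of the shipment: 9,150 kg ≥ 13,000 kg? no, so negated condition yes] → satisfied.
paragraph 8 — Tier IV Item: [the end-use certificate has been lodged? yes] AND [the goods are of domestic origin? yes] AND [the goods do not incorporate encryption functionality? yes] → satisfied.
paragraph 6 — Chargeable Good: [the exporter holds a general authorisation? no] OR [the goods are of domestic origin? yes] OR [no end-use certificate has been lodged? no] → satisfied.
paragraph 3 — Senior Item: [the goods have been substantially transformed in the territory? no] AND [not a Tier IV Item (paragraph 8)? no] AND [not a Chargeable Good (paragraph 6)? no] → not satisfied.
paragraph 5 — Exempt Good: [not an Authorised Export (paragraph 7)? no] AND [Restricted Item (paragraph 9)? yes] AND [not a Senior Item (paragraph 3)? yes] → not satisfied.

Authorised Export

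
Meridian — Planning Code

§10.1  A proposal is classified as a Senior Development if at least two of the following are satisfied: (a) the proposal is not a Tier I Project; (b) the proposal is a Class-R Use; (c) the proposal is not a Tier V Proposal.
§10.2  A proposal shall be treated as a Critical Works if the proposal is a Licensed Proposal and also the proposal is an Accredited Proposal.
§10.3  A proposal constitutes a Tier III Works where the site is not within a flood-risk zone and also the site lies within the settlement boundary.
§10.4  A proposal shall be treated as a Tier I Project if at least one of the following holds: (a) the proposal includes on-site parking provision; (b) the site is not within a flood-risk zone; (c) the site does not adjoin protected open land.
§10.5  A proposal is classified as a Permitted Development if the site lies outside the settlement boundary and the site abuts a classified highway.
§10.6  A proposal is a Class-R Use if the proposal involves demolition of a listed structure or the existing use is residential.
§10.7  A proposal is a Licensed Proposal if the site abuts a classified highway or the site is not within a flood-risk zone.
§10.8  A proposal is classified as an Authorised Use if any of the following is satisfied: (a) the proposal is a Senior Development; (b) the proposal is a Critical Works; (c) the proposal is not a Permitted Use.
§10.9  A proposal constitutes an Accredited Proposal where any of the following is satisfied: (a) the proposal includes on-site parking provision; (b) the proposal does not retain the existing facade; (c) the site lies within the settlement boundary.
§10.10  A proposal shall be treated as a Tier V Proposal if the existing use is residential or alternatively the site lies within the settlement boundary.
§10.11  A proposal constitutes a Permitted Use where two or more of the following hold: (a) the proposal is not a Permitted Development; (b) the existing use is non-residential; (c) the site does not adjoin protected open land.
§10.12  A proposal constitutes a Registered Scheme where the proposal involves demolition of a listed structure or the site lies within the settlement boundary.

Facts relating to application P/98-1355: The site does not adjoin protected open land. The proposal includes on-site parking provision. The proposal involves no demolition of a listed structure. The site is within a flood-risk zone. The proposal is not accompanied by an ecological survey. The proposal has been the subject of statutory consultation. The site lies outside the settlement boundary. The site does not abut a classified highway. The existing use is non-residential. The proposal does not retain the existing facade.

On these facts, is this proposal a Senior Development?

No

Under §10.4: the proposal includes on-site parking provision? yes; or the site is not within a flood-risk zone? no; or the site does not adjoin protected open land? yes. So the proposal is a Tier I Project.
Under §10.6: the proposal involves demolition of a listed structure? no; or the existing use is residential? no. So the proposal is not a Class-R Use.
Under §10.10: the existing use is residential? no; or the site lies within the settlement boundary? no. So the proposal is not a Tier V Proposal.
Under §10.1: not a Tier I Project (§10.4)? no; Class-R Use (§10.6)? no; not a Tier V Proposal (§10.10)? yes — 1 of 3 hold (need ≥2) → not satisfied.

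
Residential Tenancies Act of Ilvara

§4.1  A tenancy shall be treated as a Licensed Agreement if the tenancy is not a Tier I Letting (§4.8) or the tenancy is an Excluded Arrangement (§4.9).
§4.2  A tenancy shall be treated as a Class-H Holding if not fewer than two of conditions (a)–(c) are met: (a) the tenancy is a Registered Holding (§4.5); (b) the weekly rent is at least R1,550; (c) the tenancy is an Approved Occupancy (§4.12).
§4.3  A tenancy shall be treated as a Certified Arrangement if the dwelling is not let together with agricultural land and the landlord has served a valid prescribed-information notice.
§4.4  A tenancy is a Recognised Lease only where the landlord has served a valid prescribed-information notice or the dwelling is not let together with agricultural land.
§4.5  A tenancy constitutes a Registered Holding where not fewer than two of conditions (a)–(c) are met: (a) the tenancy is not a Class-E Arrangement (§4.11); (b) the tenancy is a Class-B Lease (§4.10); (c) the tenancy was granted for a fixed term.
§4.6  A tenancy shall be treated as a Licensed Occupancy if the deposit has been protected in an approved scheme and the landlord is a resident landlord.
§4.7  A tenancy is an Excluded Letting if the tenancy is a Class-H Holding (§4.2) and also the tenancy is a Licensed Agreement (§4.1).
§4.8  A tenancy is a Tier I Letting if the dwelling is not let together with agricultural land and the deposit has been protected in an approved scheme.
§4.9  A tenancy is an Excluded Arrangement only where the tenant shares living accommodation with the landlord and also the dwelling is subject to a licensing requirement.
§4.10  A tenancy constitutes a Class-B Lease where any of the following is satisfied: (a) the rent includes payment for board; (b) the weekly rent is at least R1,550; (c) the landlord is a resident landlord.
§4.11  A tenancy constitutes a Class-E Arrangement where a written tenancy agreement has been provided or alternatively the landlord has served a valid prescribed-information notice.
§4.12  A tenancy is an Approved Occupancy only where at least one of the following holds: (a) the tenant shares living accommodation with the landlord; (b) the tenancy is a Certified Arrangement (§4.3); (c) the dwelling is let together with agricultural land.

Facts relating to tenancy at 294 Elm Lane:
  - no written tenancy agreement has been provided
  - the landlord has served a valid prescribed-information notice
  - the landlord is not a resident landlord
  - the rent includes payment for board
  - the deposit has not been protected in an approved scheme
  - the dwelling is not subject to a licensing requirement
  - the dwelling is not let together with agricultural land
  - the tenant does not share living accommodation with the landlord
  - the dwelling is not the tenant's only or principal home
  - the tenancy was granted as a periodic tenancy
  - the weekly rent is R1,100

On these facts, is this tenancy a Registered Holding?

No

Under §4.11: a written tenancy agreement has been provided? no; or the landlord has served a valid prescribed-information notice? yes. So the tenancy is a Class-E Arrangement.
Under §4.10: the rent includes payment for board? yes; or weekly rent: R1,100 ≥ R1,550? no; or the landlord is a resident landlord? no. So the tenancy is a Class-B Lease.
Under §4.5: not a Class-E Arrangement (§4.11)? no; Class-B Lease (§4.10)? yes; the tenancy was granted for a fixed term? no — 1 of 3 hold (need ≥2) → not satisfied.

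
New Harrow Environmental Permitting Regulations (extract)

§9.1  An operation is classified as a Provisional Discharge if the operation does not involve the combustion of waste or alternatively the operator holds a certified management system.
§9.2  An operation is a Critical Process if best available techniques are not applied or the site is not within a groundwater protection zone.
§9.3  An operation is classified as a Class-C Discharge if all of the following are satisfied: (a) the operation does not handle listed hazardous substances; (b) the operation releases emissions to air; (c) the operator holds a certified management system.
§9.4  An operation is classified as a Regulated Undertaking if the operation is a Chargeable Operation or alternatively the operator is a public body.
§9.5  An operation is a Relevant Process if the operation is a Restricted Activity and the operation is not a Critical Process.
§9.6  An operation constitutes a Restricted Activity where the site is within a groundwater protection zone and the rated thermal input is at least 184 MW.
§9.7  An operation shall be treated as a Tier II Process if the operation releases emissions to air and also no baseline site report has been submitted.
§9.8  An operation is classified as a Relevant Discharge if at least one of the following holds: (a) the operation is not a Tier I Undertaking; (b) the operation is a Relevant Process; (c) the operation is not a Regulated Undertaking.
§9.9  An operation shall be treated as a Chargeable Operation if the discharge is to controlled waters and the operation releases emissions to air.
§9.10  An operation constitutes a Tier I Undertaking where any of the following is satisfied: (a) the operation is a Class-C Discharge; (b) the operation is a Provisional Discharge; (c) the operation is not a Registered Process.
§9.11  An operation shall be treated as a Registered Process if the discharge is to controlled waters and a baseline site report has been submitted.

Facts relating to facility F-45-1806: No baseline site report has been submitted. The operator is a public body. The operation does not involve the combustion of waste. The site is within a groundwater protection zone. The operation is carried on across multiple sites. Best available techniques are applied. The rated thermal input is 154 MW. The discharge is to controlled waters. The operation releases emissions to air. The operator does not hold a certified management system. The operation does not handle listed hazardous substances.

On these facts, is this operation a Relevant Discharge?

§9.3 — Class-C Discharge: [the operation does not handle listed hazardous substances? yes] AND [the operation releases emissions to air? yes] AND [the operator holds a certified management system? no] → not satisfied.
§9.1 — Provisional Discharge: [the operation does not involve the combustion of waste? yes] OR [the operator holds a certified management system? no] → satisfied.
§9.11 — Registered Process: [the discharge is to controlled waters? yes] AND [a baseline site report has been submitted? no] → not satisfied.
§9.10 — Tier I Undertaking: [Class-C Discharge (§9.3)? no] OR [Provisional Discharge (§9.1)? yes] OR [not a Registered Process (§9.11)? yes] → satisfied.
§9.6 — Restricted Activity: [the site is within a groundwater protection zone? yes] AND [rated thermal input: 154 MW ≥ 184 MW? no] → not satisfied.
§9.2 — Critical Process: [best available techniques are not applied? no] OR [the site is not within a groundwater protection zone? no] → not satisfied.
§9.5 — Relevant Process: [Restricted Activity (§9.6)? no] AND [not a Critical Process (§9.2)? yes] → not satisfied.
§9.9 — Chargeable Operation: [the discharge is to controlled waters? yes] AND [the operation releases emissions to air? yes] → satisfied.
§9.4 — Regulated Undertaking: [Chargeable Operation (§9.9)? yes] OR [the operator is a public body? yes] → satisfied.
§9.8 — Relevant Discharge: [not a Tier I Undertaking (§9.10)? no] OR [Relevant Process (§9.5)? no] OR [not a Regulated Undertaking (§9.4)? no] → not satisfied.

No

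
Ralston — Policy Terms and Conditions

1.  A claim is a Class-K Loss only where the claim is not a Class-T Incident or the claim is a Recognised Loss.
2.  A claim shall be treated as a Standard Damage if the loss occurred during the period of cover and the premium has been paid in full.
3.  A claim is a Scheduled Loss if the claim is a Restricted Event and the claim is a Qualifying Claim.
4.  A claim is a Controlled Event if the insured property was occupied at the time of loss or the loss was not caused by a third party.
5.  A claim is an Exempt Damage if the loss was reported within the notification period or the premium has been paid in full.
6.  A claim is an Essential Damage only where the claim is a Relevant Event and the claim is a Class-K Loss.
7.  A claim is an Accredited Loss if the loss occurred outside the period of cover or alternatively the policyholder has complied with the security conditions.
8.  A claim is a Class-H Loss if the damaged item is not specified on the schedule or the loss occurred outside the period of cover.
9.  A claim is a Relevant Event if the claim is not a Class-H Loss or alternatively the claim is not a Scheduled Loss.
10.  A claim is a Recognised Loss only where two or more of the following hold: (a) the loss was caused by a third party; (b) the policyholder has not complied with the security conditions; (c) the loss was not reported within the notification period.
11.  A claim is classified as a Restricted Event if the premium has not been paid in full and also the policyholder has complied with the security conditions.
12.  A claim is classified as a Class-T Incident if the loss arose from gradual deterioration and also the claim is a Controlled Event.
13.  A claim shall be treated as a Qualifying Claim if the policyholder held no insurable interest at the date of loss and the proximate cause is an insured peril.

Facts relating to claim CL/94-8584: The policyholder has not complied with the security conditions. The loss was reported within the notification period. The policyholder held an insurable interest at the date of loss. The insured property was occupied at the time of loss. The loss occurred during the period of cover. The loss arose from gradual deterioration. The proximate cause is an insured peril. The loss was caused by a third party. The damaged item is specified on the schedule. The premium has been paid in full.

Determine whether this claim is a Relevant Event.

Under paragraph 8: the damaged item is not specified on the schedule? no; or the loss occurred outside the period of cover? no. So the claim is not a Class-H Loss.
Under paragraph 11: the premium has not been paid in full? no; and the policyholder has complied with the security conditions? no. So the claim is not a Restricted Event.
Under paragraph 13: the policyholder held no insurable interest at the date of loss? no; and the proximate cause is an insured peril? yes. So the claim is not a Qualifying Claim.
Under paragraph 3: Restricted Event (paragraph 11)? no; and Qualifying Claim (paragraph 13)? no. So the claim is not a Scheduled Loss.
Under paragraph 9: not a Class-H Loss (paragraph 8)? yes; or not a Scheduled Loss (paragraph 3)? yes. So the claim is a Relevant Event.

Yes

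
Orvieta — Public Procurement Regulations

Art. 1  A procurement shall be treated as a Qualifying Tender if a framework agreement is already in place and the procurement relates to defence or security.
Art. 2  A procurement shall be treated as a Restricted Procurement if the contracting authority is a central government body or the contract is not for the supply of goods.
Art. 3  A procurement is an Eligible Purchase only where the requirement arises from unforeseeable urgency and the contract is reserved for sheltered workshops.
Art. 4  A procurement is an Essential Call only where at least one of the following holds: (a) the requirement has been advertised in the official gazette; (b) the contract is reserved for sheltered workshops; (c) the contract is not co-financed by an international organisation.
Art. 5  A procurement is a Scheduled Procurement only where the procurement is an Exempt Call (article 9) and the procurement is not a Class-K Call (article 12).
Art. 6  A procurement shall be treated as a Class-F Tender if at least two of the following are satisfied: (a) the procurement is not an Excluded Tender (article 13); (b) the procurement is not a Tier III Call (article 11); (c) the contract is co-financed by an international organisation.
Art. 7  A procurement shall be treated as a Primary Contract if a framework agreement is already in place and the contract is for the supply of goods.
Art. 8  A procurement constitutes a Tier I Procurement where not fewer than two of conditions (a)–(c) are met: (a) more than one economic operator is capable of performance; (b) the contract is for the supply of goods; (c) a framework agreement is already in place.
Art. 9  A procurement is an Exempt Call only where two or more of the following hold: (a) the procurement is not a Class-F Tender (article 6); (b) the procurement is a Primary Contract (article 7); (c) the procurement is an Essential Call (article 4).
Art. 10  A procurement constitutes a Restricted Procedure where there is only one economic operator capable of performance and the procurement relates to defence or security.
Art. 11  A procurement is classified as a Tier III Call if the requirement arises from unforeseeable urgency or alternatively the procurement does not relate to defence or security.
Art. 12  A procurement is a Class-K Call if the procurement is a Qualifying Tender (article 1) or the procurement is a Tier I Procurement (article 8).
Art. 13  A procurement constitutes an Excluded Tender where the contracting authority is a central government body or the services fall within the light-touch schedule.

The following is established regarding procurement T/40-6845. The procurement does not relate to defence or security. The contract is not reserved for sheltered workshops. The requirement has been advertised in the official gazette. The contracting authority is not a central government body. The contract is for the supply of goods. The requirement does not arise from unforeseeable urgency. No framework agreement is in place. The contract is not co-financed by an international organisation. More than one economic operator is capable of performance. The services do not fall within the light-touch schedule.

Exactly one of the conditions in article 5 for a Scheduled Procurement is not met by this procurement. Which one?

Class-K Call

article 13 — Excluded Tender: [the contracting authority is a central government body? no] OR [the services fall within the light-touch schedule? no] → not satisfied.
article 11 — Tier III Call: [the requirement arises from unforeseeable urgency? no] OR [the procurement does not relate to defence or security? yes] → satisfied.
article 6 — Class-F Tender: not an Excluded Tender (article 13)? yes; not a Tier III Call (article 11)? no; the contract is co-financed by an international organisation? no — 1 of 3 hold (need ≥2) → not satisfied.
article 7 — Primary Contract: [a framework agreement is already in place? no] AND [the contract is for the supply of goods? yes] → not satisfied.
article 4 — Essential Call: [the requirement has been advertised in the official gazette? yes] OR [the contract is reserved for sheltered workshops? no] OR [the contract is not co-financed by an international organisation? yes] → satisfied.
article 9 — Exempt Call: not a Class-F Tender (article 6)? yes; Primary Contract (article 7)? no; Essential Call (article 4)? yes — 2 of 3 hold (need ≥2) → satisfied.
article 1 — Qualifying Tender: [a framework agreement is already in place? no] AND [the procurement relates to defence or security? no] → not satisfied.
article 8 — Tier I Procurement: more than one economic operator is capable of performance? yes; the contract is for the supply of goods? yes; a framework agreement is already in place? no — 2 of 3 hold (need ≥2) → satisfied.
article 12 — Class-K Call: [Qualifying Tender (article 1)? no] OR [Tier I Procurement (article 8)? yes] → satisfied.
article 5 — Scheduled Procurement: [Exempt Call (article 9)? yes] AND [not a Class-K Call (article 12)? no] → not satisfied.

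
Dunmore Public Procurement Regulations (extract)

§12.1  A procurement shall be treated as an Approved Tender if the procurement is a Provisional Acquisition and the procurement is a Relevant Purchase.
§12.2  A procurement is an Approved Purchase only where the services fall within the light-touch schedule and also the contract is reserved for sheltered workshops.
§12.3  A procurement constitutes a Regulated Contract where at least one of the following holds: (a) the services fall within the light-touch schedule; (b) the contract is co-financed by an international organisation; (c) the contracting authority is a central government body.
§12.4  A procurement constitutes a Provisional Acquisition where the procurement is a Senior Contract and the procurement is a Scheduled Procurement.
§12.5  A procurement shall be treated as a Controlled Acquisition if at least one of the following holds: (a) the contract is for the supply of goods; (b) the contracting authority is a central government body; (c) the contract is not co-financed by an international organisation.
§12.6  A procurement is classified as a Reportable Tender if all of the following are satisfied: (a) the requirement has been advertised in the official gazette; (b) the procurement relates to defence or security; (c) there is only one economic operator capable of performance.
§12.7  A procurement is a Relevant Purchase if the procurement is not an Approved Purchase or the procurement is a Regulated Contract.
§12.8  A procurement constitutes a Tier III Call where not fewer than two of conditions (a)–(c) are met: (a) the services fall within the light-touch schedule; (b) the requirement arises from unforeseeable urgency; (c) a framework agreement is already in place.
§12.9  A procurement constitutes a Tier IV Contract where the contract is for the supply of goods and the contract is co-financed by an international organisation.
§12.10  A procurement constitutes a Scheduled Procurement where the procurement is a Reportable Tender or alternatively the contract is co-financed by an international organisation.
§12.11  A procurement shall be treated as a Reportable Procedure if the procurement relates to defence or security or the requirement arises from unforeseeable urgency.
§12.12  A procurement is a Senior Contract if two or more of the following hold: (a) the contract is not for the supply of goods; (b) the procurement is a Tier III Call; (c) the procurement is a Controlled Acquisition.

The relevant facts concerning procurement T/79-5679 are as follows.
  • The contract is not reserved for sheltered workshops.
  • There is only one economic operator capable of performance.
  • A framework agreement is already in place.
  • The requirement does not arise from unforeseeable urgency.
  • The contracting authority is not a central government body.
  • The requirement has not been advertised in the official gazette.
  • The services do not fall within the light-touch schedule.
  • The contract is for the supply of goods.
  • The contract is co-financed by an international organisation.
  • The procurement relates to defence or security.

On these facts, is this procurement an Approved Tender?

Under §12.8: the services fall within the light-touch schedule? no; the requirement arises from unforeseeable urgency? no; a framework agreement is already in place? yes — 1 of 3 hold (need ≥2) → not satisfied.
Under §12.5: the contract is for the supply of goods? yes; or the contracting authority is a central government body? no; or the contract is not co-financed by an international organisation? no. So the procurement is a Controlled Acquisition.
Under §12.12: the contract is not for the supply of goods? no; Tier III Call (§12.8)? no; Controlled Acquisition (§12.5)? yes — 1 of 3 hold (need ≥2) → not satisfied.
Under §12.6: the requirement has been advertised in the official gazette? no; and the procurement relates to defence or security? yes; and there is only one economic operator capable of performance? yes. So the procurement is not a Reportable Tender.
Under §12.10: Reportable Tender (§12.6)? no; or the contract is co-financed by an international organisation? yes. So the procurement is a Scheduled Procurement.
Under §12.4: Senior Contract (§12.12)? no; and Scheduled Procurement (§12.10)? yes. So the procurement is not a Provisional Acquisition.
Under §12.2: the services fall within the light-touch schedule? no; and the contract is reserved for sheltered workshops? no. So the procurement is not an Approved Purchase.
Under §12.3: the services fall within the light-touch schedule? no; or the contract is co-financed by an international organisation? yes; or the contracting authority is a central government body? no. So the procurement is a Regulated Contract.
Under §12.7: not an Approved Purchase (§12.2)? yes; or Regulated Contract (§12.3)? yes. So the procurement is a Relevant Purchase.
Under §12.1: Provisional Acquisition (§12.4)? no; and Relevant Purchase (§12.7)? yes. So the procurement is not an Approved Tender.

No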